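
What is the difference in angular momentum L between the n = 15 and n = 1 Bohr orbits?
1.476e-33 J·s (or 14ℏ)

In the Bohr model, L_n = nℏ where ℏ = 1.05457e-34 J·s.

L_15 = 15ℏ = 1.58186e-33 J·s
L_1 = 1ℏ = 1.05457e-34 J·s

ΔL = L_15 - L_1 = (15 - 1)ℏ = 14ℏ
ΔL = 14 × 1.05457e-34 J·s = 1.476e-33 J·s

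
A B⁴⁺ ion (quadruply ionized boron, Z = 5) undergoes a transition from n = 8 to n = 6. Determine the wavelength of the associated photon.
299.9364 nm

First, find the transition energy using E_n = -13.6057 Z² / n² eV:
E_8 = -13.6057 × 5² / 8² = -5.31472656 eV
E_6 = -13.6057 × 5² / 6² = -9.44840278 eV

Photon energy: |ΔE| = |E_6 - E_8| = 4.13367622 eV

Convert to wavelength using E = hc/λ with hc = 1239.84 eV·nm:
λ = hc/E = 1239.84 eV·nm / 4.13367622 eV
λ = 299.9364 nm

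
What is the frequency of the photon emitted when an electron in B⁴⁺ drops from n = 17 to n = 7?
1.39390e+15 Hz

First, find the transition energy:
E_17 = -13.6057 × 5² / 17² = -1.17696367 eV
E_7 = -13.6057 × 5² / 7² = -6.94168367 eV
|ΔE| = |E_7 - E_17| = 5.76472000 eV

Convert to Joules: E = 5.76472000 eV × (1.602177 × 10⁻¹⁹ J/eV) = 9.2361018e-19 J

Using E = hf:
f = E/h = 9.2361018e-19 J / (6.62607 × 10⁻³⁴ J·s)
f = 1.39390e+15 Hz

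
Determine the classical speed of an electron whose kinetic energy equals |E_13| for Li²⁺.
5.0485e+05 m/s (or 0.1684% of c)

The binding energy at n = 13 for Li²⁺ is:
E_13 = -13.6057 × 3²/13² = -0.72456391 eV
|E_13| = 0.72456391 eV

Convert to Joules:
KE = 0.72456391 eV × (1.602177 × 10⁻¹⁹ J/eV) = 1.160880e-19 J

Using KE = ½mv²:
v = √(2·KE/m_e)
v = √(2 × 1.160880e-19 J / 9.10938 × 10⁻³¹ kg)
v = 5.0485e+05 m/s

This is approximately 0.1684% the speed of light.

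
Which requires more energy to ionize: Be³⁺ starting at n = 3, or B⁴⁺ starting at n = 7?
Be³⁺ at n = 3 (E = -24.1879 eV)

Using E_n = -13.6057 Z² / n² eV:

Be³⁺ (Z = 4) at n = 3:
E = -13.6057 × 4² / 3² = -13.6057 × 16 / 9 = -24.1879111 eV

B⁴⁺ (Z = 5) at n = 7:
E = -13.6057 × 5² / 7² = -13.6057 × 25 / 49 = -6.9416837 eV

Since -24.1879111 eV < -6.9416837 eV,
Be³⁺ at n = 3 is more tightly bound (requires more energy to ionize).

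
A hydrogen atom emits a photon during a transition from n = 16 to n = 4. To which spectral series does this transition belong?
Brackett series

The spectral series in hydrogen are named based on the final (lower) energy level:
- Lyman series: n_final = 1 (ultraviolet)
- Balmer series: n_final = 2 (visible/near-UV)
- Paschen series: n_final = 3 (infrared)
- Brackett series: n_final = 4 (infrared)
- Pfund series: n_final = 5 (far infrared)

Since this transition ends at n = 4, it belongs to the Brackett series.

For reference, this 16 → 4 line has photon energy
ΔE = 13.6057 eV × (1/4² - 1/16²) = 0.79720898438 eV,
corresponding to wavelength λ = hc/ΔE = 1239.84 eV·nm / 0.79720898438 eV = 1555.22582 nm in the infrared region.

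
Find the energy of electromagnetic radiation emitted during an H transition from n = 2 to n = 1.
10.204275 eV

The energy levels are E_n = -13.6057 eV / n².

Energy at n = 2: E_2 = -13.6057 / 2² = -3.401425000 eV
Energy at n = 1: E_1 = -13.6057 / 1² = -13.605700000 eV

For emission (electron falling to lower state), the photon energy is:
E_photon = E_2 - E_1 = |-3.401425000 - (-13.605700000)|
E_photon = 10.204275 eV

This energy is carried away by the emitted photon.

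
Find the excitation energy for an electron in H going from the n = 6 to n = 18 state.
0.34 eV

The energy levels of a hydrogen-like atom are E_n = -13.6057 eV / n².

Energy at n = 6: E_6 = -13.6057 / 6² = -0.37794 eV
Energy at n = 18: E_18 = -13.6057 / 18² = -0.04199 eV

The excitation energy is the difference:
ΔE = E_18 - E_6
ΔE = -0.04199 - (-0.37794)
ΔE = 0.34 eV

Since this is positive, energy must be absorbed (photon absorption).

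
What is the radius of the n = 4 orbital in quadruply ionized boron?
0.16934 nm (or 1.69337 Å)

The Bohr radius formula is:
r_n = n² a₀ / Z

where a₀ = 0.05291772 nm is the Bohr radius.

For B⁴⁺ (Z = 5) at n = 4:
r_4 = 4² × 0.05291772 nm / 5
r_4 = 16 × 0.05291772 nm / 5
r_4 = 0.846684 nm / 5
r_4 = 0.16934 nm

The electron orbits at approximately 0.16934 nm from the nucleus.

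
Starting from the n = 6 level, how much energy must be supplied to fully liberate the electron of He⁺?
1.511744 eV

The ionization energy is the energy needed to remove the electron completely (n → ∞).

For a hydrogen-like ion with Z = 2, E_n = -13.6057 Z² / n² eV.

At n = 6: E_6 = -13.6057 × 2² / 6² = -1.511744444 eV
At n = ∞: E_∞ = 0 eV

Ionization energy = E_∞ - E_6 = 0 - (-1.511744444) = 1.511744444 eV
Ionization energy ≈ 1.511744 eV

This is also called the binding energy of the electron in state n = 6.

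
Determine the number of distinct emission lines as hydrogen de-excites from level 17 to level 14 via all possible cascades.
6

The electron can occupy levels n = 14, 15, ..., 17 during de-excitation — that is m = 17 - 14 + 1 = 4 distinct levels.

The number of distinct spectral lines equals the number of ways to choose 2 of these m levels (each pair gives one possible emission transition):

Number of lines = m(m-1)/2 = 4×3/2 = 6

These correspond to all possible transitions between the 4 levels:
17 → 16, 17 → 15, 17 → 14, 16 → 15, 16 → 14, 15 → 14

Each transition produces a photon with a unique energy (and thus wavelength). This count does not depend on Z.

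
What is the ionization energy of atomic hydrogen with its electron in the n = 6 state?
0.3779 eV

The ionization energy is the energy needed to remove the electron completely (n → ∞).

For hydrogen, E_n = -13.6057 eV / n².

At n = 6: E_6 = -13.6057 / 6² = -0.3779361 eV
At n = ∞: E_∞ = 0 eV

Ionization energy = E_∞ - E_6 = 0 - (-0.3779361) = 0.3779361 eV
Ionization energy ≈ 0.3779 eV

This is also called the binding energy of the electron in state n = 6.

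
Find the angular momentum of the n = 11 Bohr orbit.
1.160e-33 J·s (or 11ℏ)

In the Bohr model, angular momentum is quantized:
L = nℏ

where ℏ = h/(2π) = 1.05457e-34 J·s

For n = 11:
L = 11 × 1.05457e-34 J·s
L = 1.160e-33 J·s

This can also be written as L = 11ℏ.
The angular momentum is an integer multiple of the reduced Planck constant.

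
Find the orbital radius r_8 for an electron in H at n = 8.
3.38673 nm (or 33.86734 Å)

The Bohr radius formula is:
r_n = n² a₀ / Z

where a₀ = 0.05291772 nm is the Bohr radius.

For H (Z = 1) at n = 8:
r_8 = 8² × 0.05291772 nm / 1
r_8 = 64 × 0.05291772 nm / 1
r_8 = 3.386734 nm / 1
r_8 = 3.38673 nm

The electron orbits at approximately 3.38673 nm from the nucleus.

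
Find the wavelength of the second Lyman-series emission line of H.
102.52 nm

The lines of a series are numbered from the longest wavelength (smallest ΔE) outward; the second line is the transition from n = n_f + 2 to n_f.
The Lyman series has all transitions ending at n_f = 1.

For H, the second line (β-line) is the jump from n = 3 to n = 1:
E_3 = -13.6057 / 3² = -1.51174 eV
E_1 = -13.6057 / 1² = -13.60570 eV
ΔE = E_3 - E_1 = 12.09396 eV

λ = hc/E = 1239.84 eV·nm / 12.09396 eV
λ = 102.52 nm

This is the β-line of the Lyman series in H.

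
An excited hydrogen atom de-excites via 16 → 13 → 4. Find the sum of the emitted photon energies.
0.79721 eV

The energy levels of hydrogen are E_n = -13.6057 / n² eV.

First transition (16 → 13):
ΔE₁ = |E_13 - E_16|
ΔE₁ = |-0.08050710059 - (-0.05314726563)| = 0.02735983 eV

Second transition (13 → 4):
ΔE₂ = |E_4 - E_13|
ΔE₂ = |-0.85035625000 - (-0.08050710059)| = 0.76984915 eV

Total energy released:
E_total = ΔE₁ + ΔE₂ = 0.02735983 + 0.76984915 = 0.79721 eV

Note: This equals the direct transition 16 → 4: 0.79721 eV ✓
Energy is conserved regardless of the path taken.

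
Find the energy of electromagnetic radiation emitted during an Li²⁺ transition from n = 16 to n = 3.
13.12737 eV

The energy levels are E_n = -13.6057 Z² eV / n².

Energy at n = 16: E_16 = -13.6057 × 3² / 16² = -0.47832539 eV
Energy at n = 3: E_3 = -13.6057 × 3² / 3² = -13.60570000 eV

For emission (electron falling to lower state), the photon energy is:
E_photon = E_16 - E_3 = |-0.47832539 - (-13.60570000)|
E_photon = 13.12737 eV

This energy is carried away by the emitted photon.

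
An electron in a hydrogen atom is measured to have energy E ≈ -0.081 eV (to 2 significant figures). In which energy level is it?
n = 13

The exact energy levels follow E_n = -13.6057 eV / n².

The measured value (-0.081 eV) is reported to only 2 significant figures, so we must test candidate n values and see which one matches to that precision.

Candidate energies:
  n = 11:  E = -13.6057/11² = -0.11244 eV
  n = 12:  E = -13.6057/12² = -0.09448 eV
  n = 13:  E = -13.6057/13² = -0.08051 eV  ← matches
  n = 14:  E = -13.6057/14² = -0.06942 eV
  n = 15:  E = -13.6057/15² = -0.06047 eV

Checking against the measurement of -0.081 eV (2 sig figs), only n = 13 agrees:
E_13 = -0.08051 eV, which rounds to -0.081 eV ✓

Therefore n = 13.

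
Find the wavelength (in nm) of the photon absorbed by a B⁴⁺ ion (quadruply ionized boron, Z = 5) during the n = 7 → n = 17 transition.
215.0738 nm

First, find the transition energy using E_n = -13.6057 Z² / n² eV:
E_7 = -13.6057 × 5² / 7² = -6.94168367 eV
E_17 = -13.6057 × 5² / 17² = -1.17696367 eV

Photon energy: |ΔE| = |E_17 - E_7| = 5.76472000 eV

Convert to wavelength using E = hc/λ with hc = 1239.84 eV·nm:
λ = hc/E = 1239.84 eV·nm / 5.76472000 eV
λ = 215.0738 nm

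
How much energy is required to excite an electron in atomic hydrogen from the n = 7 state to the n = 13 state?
0.197160 eV

The energy levels of a hydrogen-like atom are E_n = -13.6057 eV / n².

Energy at n = 7: E_7 = -13.6057 / 7² = -0.277667347 eV
Energy at n = 13: E_13 = -13.6057 / 13² = -0.080507101 eV

The excitation energy is the difference:
ΔE = E_13 - E_7
ΔE = -0.080507101 - (-0.277667347)
ΔE = 0.197160 eV

Since this is positive, energy must be absorbed (photon absorption).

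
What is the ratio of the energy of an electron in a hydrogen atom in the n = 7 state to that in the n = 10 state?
2.041

Using E_n = -13.6057 Z² / n² eV with Z = 1:

E_7 = -13.6057 / 7² = -13.6057 / 49 = -0.277667347 eV
E_10 = -13.6057 / 10² = -13.6057 / 100 = -0.136057000 eV

The ratio is:
E_7/E_10 = (-0.277667347) / (-0.136057000)
E_7/E_10 = (-13.6057/49) / (-13.6057/100)
E_7/E_10 = 100/49
E_7/E_10 = 2.041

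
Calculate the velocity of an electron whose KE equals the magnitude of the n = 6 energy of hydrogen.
3.65e+05 m/s (or 0.12% of c)

The binding energy at n = 6 for hydrogen is:
E_6 = -13.6057/6² = -0.377936 eV
|E_6| = 0.377936 eV

Convert to Joules:
KE = 0.377936 eV × (1.602177 × 10⁻¹⁹ J/eV) = 6.0552e-20 J

Using KE = ½mv²:
v = √(2·KE/m_e)
v = √(2 × 6.0552e-20 J / 9.10938 × 10⁻³¹ kg)
v = 3.65e+05 m/s

This is approximately 0.12% the speed of light.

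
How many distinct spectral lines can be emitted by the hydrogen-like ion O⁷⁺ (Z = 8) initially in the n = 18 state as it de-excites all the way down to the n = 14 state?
10

The electron can occupy levels n = 14, 15, ..., 18 during de-excitation — that is m = 18 - 14 + 1 = 5 distinct levels.

The number of distinct spectral lines equals the number of ways to choose 2 of these m levels (each pair gives one possible emission transition):

Number of lines = m(m-1)/2 = 5×4/2 = 10

These correspond to all possible transitions between the 5 levels:
18 → 17, 18 → 16, 18 → 15, 18 → 14, 17 → 16, 17 → 15, 17 → 14, 16 → 15...

Each transition produces a photon with a unique energy (and thus wavelength). This count does not depend on Z.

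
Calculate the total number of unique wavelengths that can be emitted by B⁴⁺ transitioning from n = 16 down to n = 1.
120

The electron can occupy levels n = 1, 2, ..., 16 during de-excitation — that is m = 16 - 1 + 1 = 16 distinct levels.

The number of distinct spectral lines equals the number of ways to choose 2 of these m levels (each pair gives one possible emission transition):

Number of lines = m(m-1)/2 = 16×15/2 = 120

These correspond to all possible transitions between the 16 levels:
16 → 15, 16 → 14, 16 → 13, 16 → 12, 16 → 11, 16 → 10, 16 → 9, 16 → 8...

Each transition produces a photon with a unique energy (and thus wavelength). This count does not depend on Z.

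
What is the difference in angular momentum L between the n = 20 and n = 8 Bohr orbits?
1.265e-33 J·s (or 12ℏ)

In the Bohr model, L_n = nℏ where ℏ = 1.05457e-34 J·s.

L_20 = 20ℏ = 2.10914e-33 J·s
L_8 = 8ℏ = 8.43656e-34 J·s

ΔL = L_20 - L_8 = (20 - 8)ℏ = 12ℏ
ΔL = 12 × 1.05457e-34 J·s = 1.265e-33 J·s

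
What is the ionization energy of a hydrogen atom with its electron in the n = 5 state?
0.544 eV

The ionization energy is the energy needed to remove the electron completely (n → ∞).

For hydrogen, E_n = -13.6057 eV / n².

At n = 5: E_5 = -13.6057 / 5² = -0.544228 eV
At n = ∞: E_∞ = 0 eV

Ionization energy = E_∞ - E_5 = 0 - (-0.544228) = 0.544228 eV
Ionization energy ≈ 0.544 eV

This is also called the binding energy of the electron in state n = 5.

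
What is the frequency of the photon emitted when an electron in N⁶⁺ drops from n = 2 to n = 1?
1.20902e+17 Hz

First, find the transition energy:
E_2 = -13.6057 × 7² / 2² = -166.6698250 eV
E_1 = -13.6057 × 7² / 1² = -666.6793000 eV
|ΔE| = |E_1 - E_2| = 500.0094750 eV

Convert to Joules: E = 500.0094750 eV × (1.602177 × 10⁻¹⁹ J/eV) = 8.0110368e-17 J

Using E = hf:
f = E/h = 8.0110368e-17 J / (6.62607 × 10⁻³⁴ J·s)
f = 1.20902e+17 Hz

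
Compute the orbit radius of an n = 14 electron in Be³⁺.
2.5930 nm (or 25.9297 Å)

The Bohr radius formula is:
r_n = n² a₀ / Z

where a₀ = 0.0529177 nm is the Bohr radius.

For Be³⁺ (Z = 4) at n = 14:
r_14 = 14² × 0.0529177 nm / 4
r_14 = 196 × 0.0529177 nm / 4
r_14 = 10.37187 nm / 4
r_14 = 2.5930 nm

The electron orbits at approximately 2.5930 nm from the nucleus.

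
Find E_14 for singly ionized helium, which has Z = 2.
-0.27767 eV

For hydrogen-like ions, the energy levels scale with Z²:
E_n = -13.6057 Z² / n² eV

For He⁺ (Z = 2) at n = 14:
E_14 = -13.6057 × 2² / 14²
E_14 = -13.6057 × 4 / 196
E_14 = -54.4228 / 196
E_14 = -0.27767 eV

The energy is 4 times more negative than hydrogen at the same n due to the stronger nuclear charge.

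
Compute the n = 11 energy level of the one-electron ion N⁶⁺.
-5.51 eV

For hydrogen-like ions, the energy levels scale with Z²:
E_n = -13.6057 Z² / n² eV

For N⁶⁺ (Z = 7) at n = 11:
E_11 = -13.6057 × 7² / 11²
E_11 = -13.6057 × 49 / 121
E_11 = -666.6793 / 121
E_11 = -5.51 eV

The energy is 49 times more negative than hydrogen at the same n due to the stronger nuclear charge.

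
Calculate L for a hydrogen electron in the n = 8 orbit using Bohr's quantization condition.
8.44e-34 J·s (or 8ℏ)

In the Bohr model, angular momentum is quantized:
L = nℏ

where ℏ = h/(2π) = 1.0546e-34 J·s

For n = 8:
L = 8 × 1.0546e-34 J·s
L = 8.44e-34 J·s

This can also be written as L = 8ℏ.
The angular momentum is an integer multiple of the reduced Planck constant.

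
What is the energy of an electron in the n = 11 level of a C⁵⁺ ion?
-4.04798 eV

For hydrogen-like ions, the energy levels scale with Z²:
E_n = -13.6057 Z² / n² eV

For C⁵⁺ (Z = 6) at n = 11:
E_11 = -13.6057 × 6² / 11²
E_11 = -13.6057 × 36 / 121
E_11 = -489.8052 / 121
E_11 = -4.04798 eV

The energy is 36 times more negative than hydrogen at the same n due to the stronger nuclear charge.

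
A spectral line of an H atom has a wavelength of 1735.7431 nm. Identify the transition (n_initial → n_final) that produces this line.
n = 10 → n = 4

First, find the photon energy from the wavelength (hc = 1239.84 eV·nm):
E = hc/λ = 1239.84 eV·nm / 1735.7431 nm = 0.71429925 eV

The energy levels of hydrogen satisfy E_n = -13.6057 / n² eV, so an emission n_i → n_f releases
ΔE = 13.6057 × (1/n_f² − 1/n_i²) eV.

Setting ΔE equal to the photon energy:
1/n_f² − 1/n_i² = 0.71429925 / 13.6057 = 0.052500000

Since 1/n_i² must be positive, we need 1/n_f² > 0.052500000, i.e. n_f ≤ 4. For each allowed n_f, solve n_i = (1/n_f² − 0.052500000)^(−1/2) and check whether it is a whole number:
  n_f = 1: 1/n_i² = 1.000000000 − 0.052500000 = 0.947500000 → n_i = 1.027  (not an integer) ✗
  n_f = 2: 1/n_i² = 0.250000000 − 0.052500000 = 0.197500000 → n_i = 2.250  (not an integer) ✗
  n_f = 3: 1/n_i² = 0.111111111 − 0.052500000 = 0.058611111 → n_i = 4.131  (not an integer) ✗
  n_f = 4: 1/n_i² = 0.062500000 − 0.052500000 = 0.010000000 → n_i = 10.000  → integer, n_i = 10 ✓

Only n_f = 4 gives an integer upper level, n_i = 10.

The transition is from n = 10 to n = 4 (emission).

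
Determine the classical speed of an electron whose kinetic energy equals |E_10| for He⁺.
4.3754e+05 m/s (or 0.146% of c)

The binding energy at n = 10 for He⁺ is:
E_10 = -13.6057 × 2²/10² = -0.54422800 eV
|E_10| = 0.54422800 eV

Convert to Joules:
KE = 0.54422800 eV × (1.602177 × 10⁻¹⁹ J/eV) = 8.719496e-20 J

Using KE = ½mv²:
v = √(2·KE/m_e)
v = √(2 × 8.719496e-20 J / 9.10938 × 10⁻³¹ kg)
v = 4.3754e+05 m/s

This is approximately 0.146% the speed of light.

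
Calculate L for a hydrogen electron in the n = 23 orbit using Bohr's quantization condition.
2.42552e-33 J·s (or 23ℏ)

In the Bohr model, angular momentum is quantized:
L = nℏ

where ℏ = h/(2π) = 1.0545718e-34 J·s

For n = 23:
L = 23 × 1.0545718e-34 J·s
L = 2.42552e-33 J·s

This can also be written as L = 23ℏ.
The angular momentum is an integer multiple of the reduced Planck constant.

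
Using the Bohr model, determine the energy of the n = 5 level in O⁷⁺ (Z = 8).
-34.830592 eV

For hydrogen-like ions, the energy levels scale with Z²:
E_n = -13.6057 Z² / n² eV

For O⁷⁺ (Z = 8) at n = 5:
E_5 = -13.6057 × 8² / 5²
E_5 = -13.6057 × 64 / 25
E_5 = -870.7648 / 25
E_5 = -34.830592 eV

The energy is 64 times more negative than hydrogen at the same n due to the stronger nuclear charge.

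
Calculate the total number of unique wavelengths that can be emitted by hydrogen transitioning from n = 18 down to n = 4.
105

The electron can occupy levels n = 4, 5, ..., 18 during de-excitation — that is m = 18 - 4 + 1 = 15 distinct levels.

The number of distinct spectral lines equals the number of ways to choose 2 of these m levels (each pair gives one possible emission transition):

Number of lines = m(m-1)/2 = 15×14/2 = 105

These correspond to all possible transitions between the 15 levels:
18 → 17, 18 → 16, 18 → 15, 18 → 14, 18 → 13, 18 → 12, 18 → 11, 18 → 10...

Each transition produces a photon with a unique energy (and thus wavelength). This count does not depend on Z.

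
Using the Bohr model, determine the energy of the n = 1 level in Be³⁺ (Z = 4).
-217.6912 eV

For hydrogen-like ions, the energy levels scale with Z²:
E_n = -13.6057 Z² / n² eV

For Be³⁺ (Z = 4) at n = 1:
E_1 = -13.6057 × 4² / 1²
E_1 = -13.6057 × 16 / 1
E_1 = -217.6912 / 1
E_1 = -217.6912 eV

The energy is 16 times more negative than hydrogen at the same n due to the stronger nuclear charge.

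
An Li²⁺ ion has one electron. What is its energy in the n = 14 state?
-0.62475 eV

For hydrogen-like ions, the energy levels scale with Z²:
E_n = -13.6057 Z² / n² eV

For Li²⁺ (Z = 3) at n = 14:
E_14 = -13.6057 × 3² / 14²
E_14 = -13.6057 × 9 / 196
E_14 = -122.4513 / 196
E_14 = -0.62475 eV

The energy is 9 times more negative than hydrogen at the same n due to the stronger nuclear charge.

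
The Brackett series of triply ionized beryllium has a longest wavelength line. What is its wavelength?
253.12920 nm

The longest wavelength corresponds to the smallest energy transition in the series.
The Brackett series has all transitions ending at n_f = 4.

For Be³⁺ (Z = 4), the first line (α-line) is the jump from n = 5 to n = 4:
E_5 = -13.6057 × 4² / 5² = -8.707648000 eV
E_4 = -13.6057 × 4² / 4² = -13.605700000 eV
ΔE = E_5 - E_4 = 4.898052000 eV

λ = hc/E = 1239.84 eV·nm / 4.898052000 eV
λ = 253.12920 nm

This is the α-line of the Brackett series in Be³⁺.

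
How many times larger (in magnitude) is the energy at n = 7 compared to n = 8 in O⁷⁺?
1.306

Using E_n = -13.6057 Z² / n² eV with Z = 8:

E_7 = -13.6057 × 8² / 7² = -870.7648 / 49 = -17.770710204 eV
E_8 = -13.6057 × 8² / 8² = -870.7648 / 64 = -13.605700000 eV

The ratio is:
E_7/E_8 = (-17.770710204) / (-13.605700000)
E_7/E_8 = (-870.7648/49) / (-870.7648/64)
E_7/E_8 = 64/49
E_7/E_8 = 1.306
(Note: the Z² factors cancel in the ratio.)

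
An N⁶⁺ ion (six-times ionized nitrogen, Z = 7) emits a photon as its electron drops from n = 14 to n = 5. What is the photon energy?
23.266 eV

The energy levels are E_n = -13.6057 Z² eV / n².

Energy at n = 14: E_14 = -13.6057 × 7² / 14² = -3.401425 eV
Energy at n = 5: E_5 = -13.6057 × 7² / 5² = -26.667172 eV

For emission (electron falling to lower state), the photon energy is:
E_photon = E_14 - E_5 = |-3.401425 - (-26.667172)|
E_photon = 23.266 eV

This energy is carried away by the emitted photon.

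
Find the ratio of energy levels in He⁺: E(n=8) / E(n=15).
3.515625

Using E_n = -13.6057 Z² / n² eV with Z = 2:

E_8 = -13.6057 × 2² / 8² = -54.4228 / 64 = -0.850356250000 eV
E_15 = -13.6057 × 2² / 15² = -54.4228 / 225 = -0.241879111111 eV

The ratio is:
E_8/E_15 = (-0.850356250000) / (-0.241879111111)
E_8/E_15 = (-54.4228/64) / (-54.4228/225)
E_8/E_15 = 225/64
E_8/E_15 = 3.515625
(Note: the Z² factors cancel in the ratio.)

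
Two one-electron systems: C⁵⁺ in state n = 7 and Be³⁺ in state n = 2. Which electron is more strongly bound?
Be³⁺ at n = 2 (E = -54.42280 eV)

Using E_n = -13.6057 Z² / n² eV:

C⁵⁺ (Z = 6) at n = 7:
E = -13.6057 × 6² / 7² = -13.6057 × 36 / 49 = -9.99602449 eV

Be³⁺ (Z = 4) at n = 2:
E = -13.6057 × 4² / 2² = -13.6057 × 16 / 4 = -54.42280000 eV

Since -54.42280000 eV < -9.99602449 eV,
Be³⁺ at n = 2 is more tightly bound (requires more energy to ionize).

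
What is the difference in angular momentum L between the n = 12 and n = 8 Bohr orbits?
4.22e-34 J·s (or 4ℏ)

In the Bohr model, L_n = nℏ where ℏ = 1.0546e-34 J·s.

L_12 = 12ℏ = 1.2655e-33 J·s
L_8 = 8ℏ = 8.4368e-34 J·s

ΔL = L_12 - L_8 = (12 - 8)ℏ = 4ℏ
ΔL = 4 × 1.0546e-34 J·s = 4.22e-34 J·s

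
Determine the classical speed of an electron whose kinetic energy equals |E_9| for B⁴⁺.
1.215e+06 m/s (or 0.4054% of c)

The binding energy at n = 9 for B⁴⁺ is:
E_9 = -13.6057 × 5²/9² = -4.199290 eV
|E_9| = 4.199290 eV

Convert to Joules:
KE = 4.199290 eV × (1.602177 × 10⁻¹⁹ J/eV) = 6.72801e-19 J

Using KE = ½mv²:
v = √(2·KE/m_e)
v = √(2 × 6.72801e-19 J / 9.10938 × 10⁻³¹ kg)
v = 1.215e+06 m/s

This is approximately 0.4054% the speed of light.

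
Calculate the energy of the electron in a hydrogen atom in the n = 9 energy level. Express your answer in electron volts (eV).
-0.1680 eV

The energy levels of a hydrogen-like atom are given by:
E_n = -13.6057 eV / n²

For n = 9:
E_9 = -13.6057 eV / 9²
E_9 = -13.6057 eV / 81
E_9 = -0.1680 eV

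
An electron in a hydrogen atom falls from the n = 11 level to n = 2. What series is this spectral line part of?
Balmer series

The spectral series in hydrogen are named based on the final (lower) energy level:
- Lyman series: n_final = 1 (ultraviolet)
- Balmer series: n_final = 2 (visible/near-UV)
- Paschen series: n_final = 3 (infrared)
- Brackett series: n_final = 4 (infrared)
- Pfund series: n_final = 5 (far infrared)

Since this transition ends at n = 2, it belongs to the Balmer series.

For reference, this 11 → 2 line has photon energy
ΔE = 13.6057 eV × (1/2² - 1/11²) = 3.28898120 eV,
corresponding to wavelength λ = hc/ΔE = 1239.84 eV·nm / 3.28898120 eV = 376.9678 nm in the visible/near-UV region.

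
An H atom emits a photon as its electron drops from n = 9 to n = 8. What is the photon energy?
0.045 eV

The energy levels are E_n = -13.6057 eV / n².

Energy at n = 9: E_9 = -13.6057 / 9² = -0.167972 eV
Energy at n = 8: E_8 = -13.6057 / 8² = -0.212589 eV

For emission (electron falling to lower state), the photon energy is:
E_photon = E_9 - E_8 = |-0.167972 - (-0.212589)|
E_photon = 0.045 eV

This energy is carried away by the emitted photon.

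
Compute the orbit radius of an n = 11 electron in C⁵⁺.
1.067174 nm (or 10.671740 Å)

The Bohr radius formula is:
r_n = n² a₀ / Z

where a₀ = 0.052917721 nm is the Bohr radius.

For C⁵⁺ (Z = 6) at n = 11:
r_11 = 11² × 0.052917721 nm / 6
r_11 = 121 × 0.052917721 nm / 6
r_11 = 6.4030442 nm / 6
r_11 = 1.067174 nm

The electron orbits at approximately 1.067174 nm from the nucleus.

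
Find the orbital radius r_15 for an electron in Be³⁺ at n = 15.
2.9766 nm (or 29.7662 Å)

The Bohr radius formula is:
r_n = n² a₀ / Z

where a₀ = 0.0529177 nm is the Bohr radius.

For Be³⁺ (Z = 4) at n = 15:
r_15 = 15² × 0.0529177 nm / 4
r_15 = 225 × 0.0529177 nm / 4
r_15 = 11.90648 nm / 4
r_15 = 2.9766 nm

The electron orbits at approximately 2.9766 nm from the nucleus.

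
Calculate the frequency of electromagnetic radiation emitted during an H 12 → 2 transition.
7.996e+14 Hz

First, find the transition energy:
E_12 = -13.6057 / 12² = -0.09448403 eV
E_2 = -13.6057 / 2² = -3.40142500 eV
|ΔE| = |E_2 - E_12| = 3.30694097 eV

Convert to Joules: E = 3.30694097 eV × (1.602177 × 10⁻¹⁹ J/eV) = 5.29830e-19 J

Using E = hf:
f = E/h = 5.29830e-19 J / (6.62607 × 10⁻³⁴ J·s)
f = 7.996e+14 Hz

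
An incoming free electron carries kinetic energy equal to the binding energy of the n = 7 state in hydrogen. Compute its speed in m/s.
3.125e+05 m/s (or 0.10425% of c)

The binding energy at n = 7 for hydrogen is:
E_7 = -13.6057/7² = -0.2776673 eV
|E_7| = 0.2776673 eV

Convert to Joules:
KE = 0.2776673 eV × (1.602177 × 10⁻¹⁹ J/eV) = 4.44872e-20 J

Using KE = ½mv²:
v = √(2·KE/m_e)
v = √(2 × 4.44872e-20 J / 9.10938 × 10⁻³¹ kg)
v = 3.125e+05 m/s

This is approximately 0.10425% the speed of light.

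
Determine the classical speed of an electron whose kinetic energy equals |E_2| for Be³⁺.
4.37539e+06 m/s (or 1.459471% of c)

The binding energy at n = 2 for Be³⁺ is:
E_2 = -13.6057 × 4²/2² = -54.42280000 eV
|E_2| = 54.42280000 eV

Convert to Joules:
KE = 54.42280000 eV × (1.602177 × 10⁻¹⁹ J/eV) = 8.7194958e-18 J

Using KE = ½mv²:
v = √(2·KE/m_e)
v = √(2 × 8.7194958e-18 J / 9.10938 × 10⁻³¹ kg)
v = 4.37539e+06 m/s

This is approximately 1.459471% the speed of light.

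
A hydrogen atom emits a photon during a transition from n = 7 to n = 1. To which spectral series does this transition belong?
Lyman series

The spectral series in hydrogen are named based on the final (lower) energy level:
- Lyman series: n_final = 1 (ultraviolet)
- Balmer series: n_final = 2 (visible/near-UV)
- Paschen series: n_final = 3 (infrared)
- Brackett series: n_final = 4 (infrared)
- Pfund series: n_final = 5 (far infrared)

Since this transition ends at n = 1, it belongs to the Lyman series.

For reference, this 7 → 1 line has photon energy
ΔE = 13.6057 eV × (1/1² - 1/7²) = 13.3280327 eV,
corresponding to wavelength λ = hc/ΔE = 1239.84 eV·nm / 13.3280327 eV = 93.02498 nm in the ultraviolet region.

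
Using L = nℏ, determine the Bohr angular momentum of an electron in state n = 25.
2.64e-33 J·s (or 25ℏ)

In the Bohr model, angular momentum is quantized:
L = nℏ

where ℏ = h/(2π) = 1.0546e-34 J·s

For n = 25:
L = 25 × 1.0546e-34 J·s
L = 2.64e-33 J·s

This can also be written as L = 25ℏ.
The angular momentum is an integer multiple of the reduced Planck constant.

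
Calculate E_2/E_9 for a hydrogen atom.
20.250000

Using E_n = -13.6057 Z² / n² eV with Z = 1:

E_2 = -13.6057 / 2² = -13.6057 / 4 = -3.401425000000 eV
E_9 = -13.6057 / 9² = -13.6057 / 81 = -0.167971604938 eV

The ratio is:
E_2/E_9 = (-3.401425000000) / (-0.167971604938)
E_2/E_9 = (-13.6057/4) / (-13.6057/81)
E_2/E_9 = 81/4
E_2/E_9 = 20.250000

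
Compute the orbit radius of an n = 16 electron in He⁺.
6.7735 nm (or 67.7347 Å)

The Bohr radius formula is:
r_n = n² a₀ / Z

where a₀ = 0.0529177 nm is the Bohr radius.

For He⁺ (Z = 2) at n = 16:
r_16 = 16² × 0.0529177 nm / 2
r_16 = 256 × 0.0529177 nm / 2
r_16 = 13.54693 nm / 2
r_16 = 6.7735 nm

The electron orbits at approximately 6.7735 nm from the nucleus.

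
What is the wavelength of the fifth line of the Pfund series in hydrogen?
3037.55044 nm

The lines of a series are numbered from the longest wavelength (smallest ΔE) outward; the fifth line is the transition from n = n_f + 5 to n_f.
The Pfund series has all transitions ending at n_f = 5.

For H, the fifth line (ε-line) is the jump from n = 10 to n = 5:
E_10 = -13.6057 / 10² = -0.13605700000 eV
E_5 = -13.6057 / 5² = -0.54422800000 eV
ΔE = E_10 - E_5 = 0.40817100000 eV

λ = hc/E = 1239.84 eV·nm / 0.40817100000 eV
λ = 3037.55044 nm

This is the ε-line of the Pfund series in H.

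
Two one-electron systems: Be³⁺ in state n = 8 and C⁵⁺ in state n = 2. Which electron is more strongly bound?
C⁵⁺ at n = 2 (E = -122.4513 eV)

Using E_n = -13.6057 Z² / n² eV:

Be³⁺ (Z = 4) at n = 8:
E = -13.6057 × 4² / 8² = -13.6057 × 16 / 64 = -3.4014250 eV

C⁵⁺ (Z = 6) at n = 2:
E = -13.6057 × 6² / 2² = -13.6057 × 36 / 4 = -122.4513000 eV

Since -122.4513000 eV < -3.4014250 eV,
C⁵⁺ at n = 2 is more tightly bound (requires more energy to ionize).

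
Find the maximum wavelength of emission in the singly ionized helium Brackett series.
1012.5168 nm

The longest wavelength corresponds to the smallest energy transition in the series.
The Brackett series has all transitions ending at n_f = 4.

For He⁺ (Z = 2), the first line (α-line) is the jump from n = 5 to n = 4:
E_5 = -13.6057 × 2² / 5² = -2.176912000 eV
E_4 = -13.6057 × 2² / 4² = -3.401425000 eV
ΔE = E_5 - E_4 = 1.224513000 eV

λ = hc/E = 1239.84 eV·nm / 1.224513000 eV
λ = 1012.5168 nm

This is the α-line of the Brackett series in He⁺.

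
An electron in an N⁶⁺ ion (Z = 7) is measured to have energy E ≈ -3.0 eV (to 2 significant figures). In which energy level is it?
n = 15

The exact energy levels follow E_n = -13.6057 Z² / n² eV with Z = 7.

The measured value (-3.0 eV) is reported to only 2 significant figures, so we must test candidate n values and see which one matches to that precision.

Candidate energies:
  n = 13:  E = -13.6057 × 7² / 13² = -3.94485 eV
  n = 14:  E = -13.6057 × 7² / 14² = -3.40143 eV
  n = 15:  E = -13.6057 × 7² / 15² = -2.96302 eV  ← matches
  n = 16:  E = -13.6057 × 7² / 16² = -2.60422 eV
  n = 17:  E = -13.6057 × 7² / 17² = -2.30685 eV

Checking against the measurement of -3.0 eV (2 sig figs), only n = 15 agrees:
E_15 = -2.96302 eV, which rounds to -3.0 eV ✓

Therefore n = 15.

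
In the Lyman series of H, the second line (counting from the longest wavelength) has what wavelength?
102.52 nm

The lines of a series are numbered from the longest wavelength (smallest ΔE) outward; the second line is the transition from n = n_f + 2 to n_f.
The Lyman series has all transitions ending at n_f = 1.

For H, the second line (β-line) is the jump from n = 3 to n = 1:
E_3 = -13.6057 / 3² = -1.51174 eV
E_1 = -13.6057 / 1² = -13.60570 eV
ΔE = E_3 - E_1 = 12.09396 eV

λ = hc/E = 1239.84 eV·nm / 12.09396 eV
λ = 102.52 nm

This is the β-line of the Lyman series in H.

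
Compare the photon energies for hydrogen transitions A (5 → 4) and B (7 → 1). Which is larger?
7 → 1

Calculate the energy for each transition:

Transition 5 → 4:
ΔE₁ = |E_4 - E_5| = |-13.6057/4² - (-13.6057/5²)|
ΔE₁ = |-0.85035625 - (-0.54422800)| = 0.30613 eV

Transition 7 → 1:
ΔE₂ = |E_1 - E_7| = |-13.6057/1² - (-13.6057/7²)|
ΔE₂ = |-13.60570000 - (-0.27766735)| = 13.32803 eV

Since 13.32803 eV > 0.30613 eV, the transition 7 → 1 emits the more energetic photon.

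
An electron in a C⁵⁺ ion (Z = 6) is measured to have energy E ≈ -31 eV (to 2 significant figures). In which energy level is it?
n = 4

The exact energy levels follow E_n = -13.6057 Z² / n² eV with Z = 6.

The measured value (-31 eV) is reported to only 2 significant figures, so we must test candidate n values and see which one matches to that precision.

Candidate energies:
  n = 2:  E = -13.6057 × 6² / 2² = -122.45130 eV
  n = 3:  E = -13.6057 × 6² / 3² = -54.42280 eV
  n = 4:  E = -13.6057 × 6² / 4² = -30.61283 eV  ← matches
  n = 5:  E = -13.6057 × 6² / 5² = -19.59221 eV
  n = 6:  E = -13.6057 × 6² / 6² = -13.60570 eV

Checking against the measurement of -31 eV (2 sig figs), only n = 4 agrees:
E_4 = -30.61283 eV, which rounds to -31 eV ✓

Therefore n = 4.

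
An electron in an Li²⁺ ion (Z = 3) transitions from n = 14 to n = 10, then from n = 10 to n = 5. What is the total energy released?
4.2733 eV

The energy levels of Li²⁺ are E_n = -13.6057 × 3² / n² eV.

First transition (14 → 10):
ΔE₁ = |E_10 - E_14|
ΔE₁ = |-1.2245130000 - (-0.6247515306)| = 0.5997615 eV

Second transition (10 → 5):
ΔE₂ = |E_5 - E_10|
ΔE₂ = |-4.8980520000 - (-1.2245130000)| = 3.6735390 eV

Total energy released:
E_total = ΔE₁ + ΔE₂ = 0.5997615 + 3.6735390 = 4.2733 eV

Note: This equals the direct transition 14 → 5: 4.2733 eV ✓
Energy is conserved regardless of the path taken.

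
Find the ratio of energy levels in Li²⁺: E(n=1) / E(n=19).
361.00

Using E_n = -13.6057 Z² / n² eV with Z = 3:

E_1 = -13.6057 × 3² / 1² = -122.4513 / 1 = -122.45130000 eV
E_19 = -13.6057 × 3² / 19² = -122.4513 / 361 = -0.33920028 eV

The ratio is:
E_1/E_19 = (-122.45130000) / (-0.33920028)
E_1/E_19 = (-122.4513/1) / (-122.4513/361)
E_1/E_19 = 361/1
E_1/E_19 = 361.00
(Note: the Z² factors cancel in the ratio.)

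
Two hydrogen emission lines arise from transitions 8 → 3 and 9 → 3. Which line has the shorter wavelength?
9 → 3

Calculate the energy for each transition:

Transition 8 → 3:
ΔE₁ = |E_3 - E_8| = |-13.6057/3² - (-13.6057/8²)|
ΔE₁ = |-1.511744444444 - (-0.212589062500)| = 1.299155382 eV

Transition 9 → 3:
ΔE₂ = |E_3 - E_9| = |-13.6057/3² - (-13.6057/9²)|
ΔE₂ = |-1.511744444444 - (-0.167971604938)| = 1.343772840 eV

Since 1.343772840 eV > 1.299155382 eV, the transition 9 → 3 emits the more energetic photon.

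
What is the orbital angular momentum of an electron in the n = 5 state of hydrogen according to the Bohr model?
5.27e-34 J·s (or 5ℏ)

In the Bohr model, angular momentum is quantized:
L = nℏ

where ℏ = h/(2π) = 1.0546e-34 J·s

For n = 5:
L = 5 × 1.0546e-34 J·s
L = 5.27e-34 J·s

This can also be written as L = 5ℏ.
The angular momentum is an integer multiple of the reduced Planck constant.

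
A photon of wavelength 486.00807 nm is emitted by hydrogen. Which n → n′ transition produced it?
n = 4 → n = 2

First, find the photon energy from the wavelength (hc = 1239.84 eV·nm):
E = hc/λ = 1239.84 eV·nm / 486.00807 nm = 2.5510688 eV

The energy levels of hydrogen satisfy E_n = -13.6057 / n² eV, so an emission n_i → n_f releases
ΔE = 13.6057 × (1/n_f² − 1/n_i²) eV.

Setting ΔE equal to the photon energy:
1/n_f² − 1/n_i² = 2.5510688 / 13.6057 = 0.18750000

Since 1/n_i² must be positive, we need 1/n_f² > 0.18750000, i.e. n_f ≤ 2. For each allowed n_f, solve n_i = (1/n_f² − 0.18750000)^(−1/2) and check whether it is a whole number:
  n_f = 1: 1/n_i² = 1.00000000 − 0.18750000 = 0.81250000 → n_i = 1.109  (not an integer) ✗
  n_f = 2: 1/n_i² = 0.25000000 − 0.18750000 = 0.06250000 → n_i = 4.000  → integer, n_i = 4 ✓

Only n_f = 2 gives an integer upper level, n_i = 4.

The transition is from n = 4 to n = 2 (emission).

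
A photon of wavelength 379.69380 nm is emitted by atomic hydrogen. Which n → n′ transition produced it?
n = 10 → n = 2

First, find the photon energy from the wavelength (hc = 1239.84 eV·nm):
E = hc/λ = 1239.84 eV·nm / 379.69380 nm = 3.2653680 eV

The energy levels of hydrogen satisfy E_n = -13.6057 / n² eV, so an emission n_i → n_f releases
ΔE = 13.6057 × (1/n_f² − 1/n_i²) eV.

Setting ΔE equal to the photon energy:
1/n_f² − 1/n_i² = 3.2653680 / 13.6057 = 0.24000000

Since 1/n_i² must be positive, we need 1/n_f² > 0.24000000, i.e. n_f ≤ 2. For each allowed n_f, solve n_i = (1/n_f² − 0.24000000)^(−1/2) and check whether it is a whole number:
  n_f = 1: 1/n_i² = 1.00000000 − 0.24000000 = 0.76000000 → n_i = 1.147  (not an integer) ✗
  n_f = 2: 1/n_i² = 0.25000000 − 0.24000000 = 0.01000000 → n_i = 10.000  → integer, n_i = 10 ✓

Only n_f = 2 gives an integer upper level, n_i = 10.

The transition is from n = 10 to n = 2 (emission).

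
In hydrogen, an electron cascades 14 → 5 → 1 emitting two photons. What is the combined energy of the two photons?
13.5363 eV

The energy levels of hydrogen are E_n = -13.6057 / n² eV.

First transition (14 → 5):
ΔE₁ = |E_5 - E_14|
ΔE₁ = |-0.5442280000 - (-0.0694168367)| = 0.4748112 eV

Second transition (5 → 1):
ΔE₂ = |E_1 - E_5|
ΔE₂ = |-13.6057000000 - (-0.5442280000)| = 13.0614720 eV

Total energy released:
E_total = ΔE₁ + ΔE₂ = 0.4748112 + 13.0614720 = 13.5363 eV

Note: This equals the direct transition 14 → 1: 13.5363 eV ✓
Energy is conserved regardless of the path taken.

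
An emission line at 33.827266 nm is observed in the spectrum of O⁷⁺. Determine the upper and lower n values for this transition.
n = 7 → n = 4

First, find the photon energy from the wavelength (hc = 1239.84 eV·nm):
E = hc/λ = 1239.84 eV·nm / 33.827266 nm = 36.652090 eV

The energy levels of O⁷⁺ satisfy E_n = -13.6057 × 8² / n² eV, so an emission n_i → n_f releases
ΔE = 13.6057 × 8² × (1/n_f² − 1/n_i²) eV.

Setting ΔE equal to the photon energy:
1/n_f² − 1/n_i² = 36.652090 / (13.6057 × 8²) = 0.042091837

Since 1/n_i² must be positive, we need 1/n_f² > 0.042091837, i.e. n_f ≤ 4. For each allowed n_f, solve n_i = (1/n_f² − 0.042091837)^(−1/2) and check whether it is a whole number:
  n_f = 1: 1/n_i² = 1.000000000 − 0.042091837 = 0.957908163 → n_i = 1.022  (not an integer) ✗
  n_f = 2: 1/n_i² = 0.250000000 − 0.042091837 = 0.207908163 → n_i = 2.193  (not an integer) ✗
  n_f = 3: 1/n_i² = 0.111111111 − 0.042091837 = 0.069019274 → n_i = 3.806  (not an integer) ✗
  n_f = 4: 1/n_i² = 0.062500000 − 0.042091837 = 0.020408163 → n_i = 7.000  → integer, n_i = 7 ✓

Only n_f = 4 gives an integer upper level, n_i = 7.

The transition is from n = 7 to n = 4 (emission).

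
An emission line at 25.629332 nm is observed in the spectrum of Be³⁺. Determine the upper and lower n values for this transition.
n = 6 → n = 2

First, find the photon energy from the wavelength (hc = 1239.84 eV·nm):
E = hc/λ = 1239.84 eV·nm / 25.629332 nm = 48.375822 eV

The energy levels of Be³⁺ satisfy E_n = -13.6057 × 4² / n² eV, so an emission n_i → n_f releases
ΔE = 13.6057 × 4² × (1/n_f² − 1/n_i²) eV.

Setting ΔE equal to the photon energy:
1/n_f² − 1/n_i² = 48.375822 / (13.6057 × 4²) = 0.22222222

Since 1/n_i² must be positive, we need 1/n_f² > 0.22222222, i.e. n_f ≤ 2. For each allowed n_f, solve n_i = (1/n_f² − 0.22222222)^(−1/2) and check whether it is a whole number:
  n_f = 1: 1/n_i² = 1.00000000 − 0.22222222 = 0.77777778 → n_i = 1.134  (not an integer) ✗
  n_f = 2: 1/n_i² = 0.25000000 − 0.22222222 = 0.02777778 → n_i = 6.000  → integer, n_i = 6 ✓

Only n_f = 2 gives an integer upper level, n_i = 6.

The transition is from n = 6 to n = 2 (emission).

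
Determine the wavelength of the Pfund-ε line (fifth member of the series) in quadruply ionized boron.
121.502 nm

The lines of a series are numbered from the longest wavelength (smallest ΔE) outward; the fifth line is the transition from n = n_f + 5 to n_f.
The Pfund series has all transitions ending at n_f = 5.

For B⁴⁺ (Z = 5), the fifth line (ε-line) is the jump from n = 10 to n = 5:
E_10 = -13.6057 × 5² / 10² = -3.401425 eV
E_5 = -13.6057 × 5² / 5² = -13.605700 eV
ΔE = E_10 - E_5 = 10.204275 eV

λ = hc/E = 1239.84 eV·nm / 10.204275 eV
λ = 121.502 nm

This is the ε-line of the Pfund series in B⁴⁺.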